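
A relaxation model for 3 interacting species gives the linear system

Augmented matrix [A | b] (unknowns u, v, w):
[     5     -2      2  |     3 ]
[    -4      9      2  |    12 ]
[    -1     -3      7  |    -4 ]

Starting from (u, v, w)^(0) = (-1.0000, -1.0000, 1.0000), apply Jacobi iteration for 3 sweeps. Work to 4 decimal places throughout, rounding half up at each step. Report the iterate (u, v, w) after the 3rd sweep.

Iteration 1:
  u = (3 - (-2)·-1.0000 - (2)·1.0000) / (5) = -0.2000
  v = (12 - (-4)·-1.0000 - (2)·1.0000) / (9) = 0.6667
  w = (-4 - (-1)·-1.0000 - (-3)·-1.0000) / (7) = -1.1429
Iteration 2:
  u = (3 - (-2)·0.6667 - (2)·-1.1429) / (5) = 1.3238
  v = (12 - (-4)·-0.2000 - (2)·-1.1429) / (9) = 1.4984
  w = (-4 - (-1)·-0.2000 - (-3)·0.6667) / (7) = -0.3143
Iteration 3:
  u = (3 - (-2)·1.4984 - (2)·-0.3143) / (5) = 1.3251
  v = (12 - (-4)·1.3238 - (2)·-0.3143) / (9) = 1.9915
  w = (-4 - (-1)·1.3238 - (-3)·1.4984) / (7) = 0.2599

(1.3251, 1.9915, 0.2599)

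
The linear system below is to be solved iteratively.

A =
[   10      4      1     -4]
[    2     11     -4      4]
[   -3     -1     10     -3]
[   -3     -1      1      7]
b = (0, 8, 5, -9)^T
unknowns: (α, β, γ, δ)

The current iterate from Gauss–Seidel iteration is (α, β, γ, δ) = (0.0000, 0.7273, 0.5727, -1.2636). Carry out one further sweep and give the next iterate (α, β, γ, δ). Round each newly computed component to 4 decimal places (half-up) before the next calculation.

One sweep:
  α = (0 - (4)·0.7273 - (1)·0.5727 - (-4)·-1.2636) / (10) = -0.8536
  β = (8 - (2)·-0.8536 - (-4)·0.5727 - (4)·-1.2636) / (11) = 1.5502
  γ = (5 - (-3)·-0.8536 - (-1)·1.5502 - (-3)·-1.2636) / (10) = 0.0199
  δ = (-9 - (-3)·-0.8536 - (-1)·1.5502 - (1)·0.0199) / (7) = -1.4329

(-0.8536, 1.5502, 0.0199, -1.4329)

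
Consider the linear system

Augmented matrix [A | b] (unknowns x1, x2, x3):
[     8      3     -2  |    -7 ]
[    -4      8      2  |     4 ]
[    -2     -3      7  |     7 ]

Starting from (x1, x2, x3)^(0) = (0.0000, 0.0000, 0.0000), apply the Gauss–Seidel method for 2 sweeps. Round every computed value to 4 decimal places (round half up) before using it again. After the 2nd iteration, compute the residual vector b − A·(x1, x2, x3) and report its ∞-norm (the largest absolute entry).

0.3305

Iteration 1:
  x1 = (-7 - (3)·0.0000 - (-2)·0.0000) / (8) = -0.8750
  x2 = (4 - (-4)·-0.8750 - (2)·0.0000) / (8) = 0.0625
  x3 = (7 - (-2)·-0.8750 - (-3)·0.0625) / (7) = 0.7768
Iteration 2:
  x1 = (-7 - (3)·0.0625 - (-2)·0.7768) / (8) = -0.7042
  x2 = (4 - (-4)·-0.7042 - (2)·0.7768) / (8) = -0.0463
  x3 = (7 - (-2)·-0.7042 - (-3)·-0.0463) / (7) = 0.7790
Residual b − A·x = (0.3305, -0.0044, -0.0003); ∞-norm = 0.3305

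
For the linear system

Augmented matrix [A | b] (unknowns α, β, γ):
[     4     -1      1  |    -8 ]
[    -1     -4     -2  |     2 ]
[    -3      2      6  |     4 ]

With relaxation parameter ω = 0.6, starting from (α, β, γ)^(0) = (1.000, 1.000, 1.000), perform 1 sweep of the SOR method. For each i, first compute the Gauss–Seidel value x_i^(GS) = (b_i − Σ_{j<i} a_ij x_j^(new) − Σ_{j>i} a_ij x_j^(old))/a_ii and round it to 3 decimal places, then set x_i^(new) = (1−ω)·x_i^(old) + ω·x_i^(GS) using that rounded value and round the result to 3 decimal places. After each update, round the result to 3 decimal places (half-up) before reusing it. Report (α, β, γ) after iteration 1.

(-0.800, -0.080, 0.576)

Iteration 1:
  α: GS value = (-8 - (-1)·1.000 - (1)·1.000) / (4) = -2.000;  α ← (1−ω)·1.000 + ω·-2.000 = -0.800
  β: GS value = (2 - (-1)·-0.800 - (-2)·1.000) / (-4) = -0.800;  β ← (1−ω)·1.000 + ω·-0.800 = -0.080
  γ: GS value = (4 - (-3)·-0.800 - (2)·-0.080) / (6) = 0.293;  γ ← (1−ω)·1.000 + ω·0.293 = 0.576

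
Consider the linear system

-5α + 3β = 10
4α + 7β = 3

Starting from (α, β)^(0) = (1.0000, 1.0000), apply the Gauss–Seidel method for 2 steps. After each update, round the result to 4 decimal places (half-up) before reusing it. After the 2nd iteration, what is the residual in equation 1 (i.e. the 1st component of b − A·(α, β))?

Iteration 1:
  α = (10 - (3)·1.0000) / (-5) = -1.4000
  β = (3 - (4)·-1.4000) / (7) = 1.2286
Iteration 2:
  α = (10 - (3)·1.2286) / (-5) = -1.2628
  β = (3 - (4)·-1.2628) / (7) = 1.1502
Residual b − A·x = (0.2354, -0.0002)

0.2354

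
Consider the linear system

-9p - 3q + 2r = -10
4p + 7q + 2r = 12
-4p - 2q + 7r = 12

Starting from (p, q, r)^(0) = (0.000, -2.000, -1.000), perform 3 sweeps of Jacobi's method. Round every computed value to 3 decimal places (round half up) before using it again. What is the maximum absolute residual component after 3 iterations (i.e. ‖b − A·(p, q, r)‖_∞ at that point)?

3.624

Iteration 1:
  p = (-10 - (-3)·-2.000 - (2)·-1.000) / (-9) = 1.556
  q = (12 - (4)·0.000 - (2)·-1.000) / (7) = 2.000
  r = (12 - (-4)·0.000 - (-2)·-2.000) / (7) = 1.143
Iteration 2:
  p = (-10 - (-3)·2.000 - (2)·1.143) / (-9) = 0.698
  q = (12 - (4)·1.556 - (2)·1.143) / (7) = 0.499
  r = (12 - (-4)·1.556 - (-2)·2.000) / (7) = 3.175
Iteration 3:
  p = (-10 - (-3)·0.499 - (2)·3.175) / (-9) = 1.650
  q = (12 - (4)·0.698 - (2)·3.175) / (7) = 0.408
  r = (12 - (-4)·0.698 - (-2)·0.499) / (7) = 2.256
Residual b − A·x = (1.562, -1.968, 3.624); ∞-norm = 3.624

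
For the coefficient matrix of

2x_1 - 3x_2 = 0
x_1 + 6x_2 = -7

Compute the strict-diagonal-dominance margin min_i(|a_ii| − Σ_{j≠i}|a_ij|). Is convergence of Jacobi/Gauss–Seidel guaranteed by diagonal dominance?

row 1: |2| − (3) = -1
row 2: |6| − (1) = 5
minimum over rows = -1 → not strictly diagonally dominant

-1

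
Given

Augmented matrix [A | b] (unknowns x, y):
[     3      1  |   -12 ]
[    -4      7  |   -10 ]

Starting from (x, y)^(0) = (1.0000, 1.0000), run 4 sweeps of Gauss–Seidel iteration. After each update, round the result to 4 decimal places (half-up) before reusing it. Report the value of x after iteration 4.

-2.9505

Iteration 1:
  x = (-12 - (1)·1.0000) / (3) = -4.3333
  y = (-10 - (-4)·-4.3333) / (7) = -3.9047
Iteration 2:
  x = (-12 - (1)·-3.9047) / (3) = -2.6984
  y = (-10 - (-4)·-2.6984) / (7) = -2.9705
Iteration 3:
  x = (-12 - (1)·-2.9705) / (3) = -3.0098
  y = (-10 - (-4)·-3.0098) / (7) = -3.1485
Iteration 4:
  x = (-12 - (1)·-3.1485) / (3) = -2.9505
  y = (-10 - (-4)·-2.9505) / (7) = -3.1146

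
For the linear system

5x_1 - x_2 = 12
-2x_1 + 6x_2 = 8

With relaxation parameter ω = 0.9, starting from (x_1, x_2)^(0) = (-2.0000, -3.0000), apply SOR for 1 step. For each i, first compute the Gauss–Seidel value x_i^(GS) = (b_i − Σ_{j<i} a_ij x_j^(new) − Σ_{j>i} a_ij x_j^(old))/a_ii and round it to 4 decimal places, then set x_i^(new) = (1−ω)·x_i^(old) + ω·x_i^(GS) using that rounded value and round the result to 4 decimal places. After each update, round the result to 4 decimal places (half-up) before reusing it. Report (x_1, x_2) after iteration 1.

(1.4200, 1.3260)

Iteration 1:
  x_1: GS value = (12 - (-1)·-3.0000) / (5) = 1.8000;  x_1 ← (1−ω)·-2.0000 + ω·1.8000 = 1.4200
  x_2: GS value = (8 - (-2)·1.4200) / (6) = 1.8067;  x_2 ← (1−ω)·-3.0000 + ω·1.8067 = 1.3260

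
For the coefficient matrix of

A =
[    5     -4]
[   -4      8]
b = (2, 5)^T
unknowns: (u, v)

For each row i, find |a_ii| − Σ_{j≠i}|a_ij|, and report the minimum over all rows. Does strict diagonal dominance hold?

1

row 1: |5| − (4) = 1
row 2: |8| − (4) = 4
minimum over rows = 1 → strictly diagonally dominant (convergence guaranteed)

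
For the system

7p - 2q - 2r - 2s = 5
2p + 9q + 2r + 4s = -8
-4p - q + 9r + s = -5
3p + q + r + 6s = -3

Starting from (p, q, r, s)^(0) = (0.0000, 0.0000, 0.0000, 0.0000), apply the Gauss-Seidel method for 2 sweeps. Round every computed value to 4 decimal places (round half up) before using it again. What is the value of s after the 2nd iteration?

Iteration 1:
  p = (5 - (-2)·0.0000 - (-2)·0.0000 - (-2)·0.0000) / (7) = 0.7143
  q = (-8 - (2)·0.7143 - (2)·0.0000 - (4)·0.0000) / (9) = -1.0476
  r = (-5 - (-4)·0.7143 - (-1)·-1.0476 - (1)·0.0000) / (9) = -0.3545
  s = (-3 - (3)·0.7143 - (1)·-1.0476 - (1)·-0.3545) / (6) = -0.6235
Iteration 2:
  p = (5 - (-2)·-1.0476 - (-2)·-0.3545 - (-2)·-0.6235) / (7) = 0.1355
  q = (-8 - (2)·0.1355 - (2)·-0.3545 - (4)·-0.6235) / (9) = -0.5631
  r = (-5 - (-4)·0.1355 - (-1)·-0.5631 - (1)·-0.6235) / (9) = -0.4886
  s = (-3 - (3)·0.1355 - (1)·-0.5631 - (1)·-0.4886) / (6) = -0.3925

-0.3925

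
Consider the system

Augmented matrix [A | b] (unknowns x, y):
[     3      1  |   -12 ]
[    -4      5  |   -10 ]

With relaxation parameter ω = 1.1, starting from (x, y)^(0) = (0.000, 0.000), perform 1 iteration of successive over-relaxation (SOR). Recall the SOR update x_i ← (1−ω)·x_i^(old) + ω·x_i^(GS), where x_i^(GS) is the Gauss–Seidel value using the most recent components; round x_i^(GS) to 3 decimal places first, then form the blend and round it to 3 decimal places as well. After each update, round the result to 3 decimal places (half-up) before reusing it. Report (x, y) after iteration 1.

Iteration 1:
  x: GS value = (-12 - (1)·0.000) / (3) = -4.000;  x ← (1−ω)·0.000 + ω·-4.000 = -4.400
  y: GS value = (-10 - (-4)·-4.400) / (5) = -5.520;  y ← (1−ω)·0.000 + ω·-5.520 = -6.072

(-4.400, -6.072)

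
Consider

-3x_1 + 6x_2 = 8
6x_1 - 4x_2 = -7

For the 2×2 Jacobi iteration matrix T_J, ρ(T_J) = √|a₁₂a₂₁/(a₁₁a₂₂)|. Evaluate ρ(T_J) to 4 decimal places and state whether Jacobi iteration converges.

1.7321

a₁₂a₂₁/(a₁₁a₂₂) = (6)·(6) / ((-3)·(-4)) = 3.000000
ρ = √|3.000000| = √3.000000 = 1.7321
ρ > 1, so Jacobi diverges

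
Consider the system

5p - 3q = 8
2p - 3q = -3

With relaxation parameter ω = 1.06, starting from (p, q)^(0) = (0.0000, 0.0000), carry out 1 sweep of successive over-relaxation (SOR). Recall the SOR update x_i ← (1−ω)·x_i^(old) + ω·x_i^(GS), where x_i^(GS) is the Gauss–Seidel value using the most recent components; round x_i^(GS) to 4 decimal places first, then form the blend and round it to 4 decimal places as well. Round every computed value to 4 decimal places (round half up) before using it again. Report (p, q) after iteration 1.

(1.6960, 2.2585)

Iteration 1:
  p: GS value = (8 - (-3)·0.0000) / (5) = 1.6000;  p ← (1−ω)·0.0000 + ω·1.6000 = 1.6960
  q: GS value = (-3 - (2)·1.6960) / (-3) = 2.1307;  q ← (1−ω)·0.0000 + ω·2.1307 = 2.2585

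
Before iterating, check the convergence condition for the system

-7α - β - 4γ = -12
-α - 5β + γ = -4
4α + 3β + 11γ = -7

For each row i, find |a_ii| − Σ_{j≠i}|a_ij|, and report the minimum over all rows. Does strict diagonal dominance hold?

row 1: |-7| − (1+4) = 2
row 2: |-5| − (1+1) = 3
row 3: |11| − (4+3) = 4
minimum over rows = 2 → strictly diagonally dominant (convergence guaranteed)

2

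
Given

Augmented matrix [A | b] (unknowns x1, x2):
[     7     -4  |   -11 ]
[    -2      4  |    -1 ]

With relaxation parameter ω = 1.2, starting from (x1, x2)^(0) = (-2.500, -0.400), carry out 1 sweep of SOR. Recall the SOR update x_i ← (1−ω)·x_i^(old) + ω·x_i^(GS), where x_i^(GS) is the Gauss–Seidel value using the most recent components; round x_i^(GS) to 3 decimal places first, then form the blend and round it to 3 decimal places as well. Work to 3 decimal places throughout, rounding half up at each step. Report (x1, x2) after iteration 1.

Iteration 1:
  x1: GS value = (-11 - (-4)·-0.400) / (7) = -1.800;  x1 ← (1−ω)·-2.500 + ω·-1.800 = -1.660
  x2: GS value = (-1 - (-2)·-1.660) / (4) = -1.080;  x2 ← (1−ω)·-0.400 + ω·-1.080 = -1.216

(-1.660, -1.216)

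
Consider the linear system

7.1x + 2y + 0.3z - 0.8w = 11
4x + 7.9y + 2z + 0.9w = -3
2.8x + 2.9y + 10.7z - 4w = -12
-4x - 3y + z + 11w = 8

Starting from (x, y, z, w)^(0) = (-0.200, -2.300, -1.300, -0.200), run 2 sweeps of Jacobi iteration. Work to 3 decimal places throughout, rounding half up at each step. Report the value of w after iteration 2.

1.605

Iteration 1:
  x = (11 - (2)·-2.300 - (0.3)·-1.300 - (-0.8)·-0.200) / (7.1) = 2.230
  y = (-3 - (4)·-0.200 - (2)·-1.300 - (0.9)·-0.200) / (7.9) = 0.073
  z = (-12 - (2.8)·-0.200 - (2.9)·-2.300 - (-4)·-0.200) / (10.7) = -0.521
  w = (8 - (-4)·-0.200 - (-3)·-2.300 - (1)·-1.300) / (11) = 0.145
Iteration 2:
  x = (11 - (2)·0.073 - (0.3)·-0.521 - (-0.8)·0.145) / (7.1) = 1.567
  y = (-3 - (4)·2.230 - (2)·-0.521 - (0.9)·0.145) / (7.9) = -1.393
  z = (-12 - (2.8)·2.230 - (2.9)·0.073 - (-4)·0.145) / (10.7) = -1.671
  w = (8 - (-4)·2.230 - (-3)·0.073 - (1)·-0.521) / (11) = 1.605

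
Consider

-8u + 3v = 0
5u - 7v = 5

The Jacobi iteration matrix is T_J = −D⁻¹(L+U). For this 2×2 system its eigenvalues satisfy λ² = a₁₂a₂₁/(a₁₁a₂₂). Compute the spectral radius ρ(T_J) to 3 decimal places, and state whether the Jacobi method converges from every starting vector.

a₁₂a₂₁/(a₁₁a₂₂) = (3)·(5) / ((-8)·(-7)) = 0.267857
ρ = √|0.267857| = √0.267857 = 0.518
ρ < 1, so Jacobi converges

0.518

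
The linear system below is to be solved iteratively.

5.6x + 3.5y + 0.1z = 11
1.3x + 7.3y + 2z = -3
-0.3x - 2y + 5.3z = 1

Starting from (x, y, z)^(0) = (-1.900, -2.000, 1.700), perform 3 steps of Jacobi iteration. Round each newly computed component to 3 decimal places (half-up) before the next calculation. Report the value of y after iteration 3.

Iteration 1:
  x = (11 - (3.5)·-2.000 - (0.1)·1.700) / (5.6) = 3.184
  y = (-3 - (1.3)·-1.900 - (2)·1.700) / (7.3) = -0.538
  z = (1 - (-0.3)·-1.900 - (-2)·-2.000) / (5.3) = -0.674
Iteration 2:
  x = (11 - (3.5)·-0.538 - (0.1)·-0.674) / (5.6) = 2.313
  y = (-3 - (1.3)·3.184 - (2)·-0.674) / (7.3) = -0.793
  z = (1 - (-0.3)·3.184 - (-2)·-0.538) / (5.3) = 0.166
Iteration 3:
  x = (11 - (3.5)·-0.793 - (0.1)·0.166) / (5.6) = 2.457
  y = (-3 - (1.3)·2.313 - (2)·0.166) / (7.3) = -0.868
  z = (1 - (-0.3)·2.313 - (-2)·-0.793) / (5.3) = 0.020

-0.868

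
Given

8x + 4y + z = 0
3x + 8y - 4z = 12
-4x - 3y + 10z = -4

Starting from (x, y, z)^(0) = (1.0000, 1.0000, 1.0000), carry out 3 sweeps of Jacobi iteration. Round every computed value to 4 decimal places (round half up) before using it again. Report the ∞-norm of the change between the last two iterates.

0.1469

Iteration 1:
  x = (0 - (4)·1.0000 - (1)·1.0000) / (8) = -0.6250
  y = (12 - (3)·1.0000 - (-4)·1.0000) / (8) = 1.6250
  z = (-4 - (-4)·1.0000 - (-3)·1.0000) / (10) = 0.3000
Iteration 2:
  x = (0 - (4)·1.6250 - (1)·0.3000) / (8) = -0.8500
  y = (12 - (3)·-0.6250 - (-4)·0.3000) / (8) = 1.8844
  z = (-4 - (-4)·-0.6250 - (-3)·1.6250) / (10) = -0.1625
Iteration 3:
  x = (0 - (4)·1.8844 - (1)·-0.1625) / (8) = -0.9219
  y = (12 - (3)·-0.8500 - (-4)·-0.1625) / (8) = 1.7375
  z = (-4 - (-4)·-0.8500 - (-3)·1.8844) / (10) = -0.1747
Change: (-0.0719, -0.1469, -0.0122) → max |·| = 0.1469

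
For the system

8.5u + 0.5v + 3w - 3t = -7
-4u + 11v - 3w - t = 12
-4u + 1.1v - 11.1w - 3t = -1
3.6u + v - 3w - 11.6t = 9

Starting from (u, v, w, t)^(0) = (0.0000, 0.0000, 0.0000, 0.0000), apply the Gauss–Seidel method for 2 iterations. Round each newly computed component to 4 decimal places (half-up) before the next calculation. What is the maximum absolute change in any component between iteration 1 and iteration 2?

0.5932

Iteration 1:
  u = (-7 - (0.5)·0.0000 - (3)·0.0000 - (-3)·0.0000) / (8.5) = -0.8235
  v = (12 - (-4)·-0.8235 - (-3)·0.0000 - (-1)·0.0000) / (11) = 0.7915
  w = (-1 - (-4)·-0.8235 - (1.1)·0.7915 - (-3)·0.0000) / (-11.1) = 0.4653
  t = (9 - (3.6)·-0.8235 - (1)·0.7915 - (-3)·0.4653) / (-11.6) = -1.0835
Iteration 2:
  u = (-7 - (0.5)·0.7915 - (3)·0.4653 - (-3)·-1.0835) / (8.5) = -1.4167
  v = (12 - (-4)·-1.4167 - (-3)·0.4653 - (-1)·-1.0835) / (11) = 0.6041
  w = (-1 - (-4)·-1.4167 - (1.1)·0.6041 - (-3)·-1.0835) / (-11.1) = 0.9533
  t = (9 - (3.6)·-1.4167 - (1)·0.6041 - (-3)·0.9533) / (-11.6) = -1.4100
Change: (-0.5932, -0.1874, 0.4880, -0.3265) → max |·| = 0.5932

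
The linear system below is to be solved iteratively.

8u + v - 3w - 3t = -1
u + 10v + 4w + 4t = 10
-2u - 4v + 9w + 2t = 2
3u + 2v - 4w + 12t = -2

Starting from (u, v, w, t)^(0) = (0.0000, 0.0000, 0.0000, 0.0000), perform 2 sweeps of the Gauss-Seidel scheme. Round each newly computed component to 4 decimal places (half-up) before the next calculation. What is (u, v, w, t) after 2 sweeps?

Iteration 1:
  u = (-1 - (1)·0.0000 - (-3)·0.0000 - (-3)·0.0000) / (8) = -0.1250
  v = (10 - (1)·-0.1250 - (4)·0.0000 - (4)·0.0000) / (10) = 1.0125
  w = (2 - (-2)·-0.1250 - (-4)·1.0125 - (2)·0.0000) / (9) = 0.6444
  t = (-2 - (3)·-0.1250 - (2)·1.0125 - (-4)·0.6444) / (12) = -0.0894
Iteration 2:
  u = (-1 - (1)·1.0125 - (-3)·0.6444 - (-3)·-0.0894) / (8) = -0.0434
  v = (10 - (1)·-0.0434 - (4)·0.6444 - (4)·-0.0894) / (10) = 0.7823
  w = (2 - (-2)·-0.0434 - (-4)·0.7823 - (2)·-0.0894) / (9) = 0.5801
  t = (-2 - (3)·-0.0434 - (2)·0.7823 - (-4)·0.5801) / (12) = -0.0928

(-0.0434, 0.7823, 0.5801, -0.0928)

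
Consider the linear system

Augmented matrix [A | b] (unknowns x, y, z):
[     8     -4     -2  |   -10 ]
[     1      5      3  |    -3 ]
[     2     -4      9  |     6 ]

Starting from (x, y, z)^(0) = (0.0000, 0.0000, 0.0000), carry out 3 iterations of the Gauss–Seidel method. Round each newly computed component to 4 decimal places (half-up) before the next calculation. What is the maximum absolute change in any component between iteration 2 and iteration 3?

0.2932

Iteration 1:
  x = (-10 - (-4)·0.0000 - (-2)·0.0000) / (8) = -1.2500
  y = (-3 - (1)·-1.2500 - (3)·0.0000) / (5) = -0.3500
  z = (6 - (2)·-1.2500 - (-4)·-0.3500) / (9) = 0.7889
Iteration 2:
  x = (-10 - (-4)·-0.3500 - (-2)·0.7889) / (8) = -1.2278
  y = (-3 - (1)·-1.2278 - (3)·0.7889) / (5) = -0.8278
  z = (6 - (2)·-1.2278 - (-4)·-0.8278) / (9) = 0.5716
Iteration 3:
  x = (-10 - (-4)·-0.8278 - (-2)·0.5716) / (8) = -1.5210
  y = (-3 - (1)·-1.5210 - (3)·0.5716) / (5) = -0.6388
  z = (6 - (2)·-1.5210 - (-4)·-0.6388) / (9) = 0.7208
Change: (-0.2932, 0.1890, 0.1492) → max |·| = 0.2932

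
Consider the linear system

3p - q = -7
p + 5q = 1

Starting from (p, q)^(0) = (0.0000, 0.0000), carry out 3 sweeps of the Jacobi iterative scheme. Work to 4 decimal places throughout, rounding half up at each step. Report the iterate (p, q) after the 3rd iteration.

Iteration 1:
  p = (-7 - (-1)·0.0000) / (3) = -2.3333
  q = (1 - (1)·0.0000) / (5) = 0.2000
Iteration 2:
  p = (-7 - (-1)·0.2000) / (3) = -2.2667
  q = (1 - (1)·-2.3333) / (5) = 0.6667
Iteration 3:
  p = (-7 - (-1)·0.6667) / (3) = -2.1111
  q = (1 - (1)·-2.2667) / (5) = 0.6533

(-2.1111, 0.6533)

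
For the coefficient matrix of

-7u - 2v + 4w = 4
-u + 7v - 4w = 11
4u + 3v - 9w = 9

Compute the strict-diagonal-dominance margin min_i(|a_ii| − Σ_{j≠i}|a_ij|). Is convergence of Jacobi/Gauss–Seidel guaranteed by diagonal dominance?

row 1: |-7| − (2+4) = 1
row 2: |7| − (1+4) = 2
row 3: |-9| − (4+3) = 2
minimum over rows = 1 → strictly diagonally dominant (convergence guaranteed)

1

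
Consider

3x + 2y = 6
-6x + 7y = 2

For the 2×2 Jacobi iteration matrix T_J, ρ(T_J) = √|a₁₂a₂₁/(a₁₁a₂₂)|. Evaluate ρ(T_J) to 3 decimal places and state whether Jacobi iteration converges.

0.756

a₁₂a₂₁/(a₁₁a₂₂) = (2)·(-6) / ((3)·(7)) = -0.571429
ρ = √|-0.571429| = √0.571429 = 0.756
ρ < 1, so Jacobi converges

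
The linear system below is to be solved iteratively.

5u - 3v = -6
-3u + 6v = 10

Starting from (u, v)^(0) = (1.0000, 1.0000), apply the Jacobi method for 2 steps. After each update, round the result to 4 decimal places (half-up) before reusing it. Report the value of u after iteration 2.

0.1000

Iteration 1:
  u = (-6 - (-3)·1.0000) / (5) = -0.6000
  v = (10 - (-3)·1.0000) / (6) = 2.1667
Iteration 2:
  u = (-6 - (-3)·2.1667) / (5) = 0.1000
  v = (10 - (-3)·-0.6000) / (6) = 1.3667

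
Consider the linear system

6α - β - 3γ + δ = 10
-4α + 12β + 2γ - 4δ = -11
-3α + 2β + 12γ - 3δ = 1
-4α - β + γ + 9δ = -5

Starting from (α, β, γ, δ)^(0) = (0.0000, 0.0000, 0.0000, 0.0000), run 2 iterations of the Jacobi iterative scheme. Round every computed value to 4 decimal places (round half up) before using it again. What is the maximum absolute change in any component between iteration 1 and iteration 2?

0.6297

Iteration 1:
  α = (10 - (-1)·0.0000 - (-3)·0.0000 - (1)·0.0000) / (6) = 1.6667
  β = (-11 - (-4)·0.0000 - (2)·0.0000 - (-4)·0.0000) / (12) = -0.9167
  γ = (1 - (-3)·0.0000 - (2)·0.0000 - (-3)·0.0000) / (12) = 0.0833
  δ = (-5 - (-4)·0.0000 - (-1)·0.0000 - (1)·0.0000) / (9) = -0.5556
Iteration 2:
  α = (10 - (-1)·-0.9167 - (-3)·0.0833 - (1)·-0.5556) / (6) = 1.6481
  β = (-11 - (-4)·1.6667 - (2)·0.0833 - (-4)·-0.5556) / (12) = -0.5602
  γ = (1 - (-3)·1.6667 - (2)·-0.9167 - (-3)·-0.5556) / (12) = 0.5139
  δ = (-5 - (-4)·1.6667 - (-1)·-0.9167 - (1)·0.0833) / (9) = 0.0741
Change: (-0.0186, 0.3565, 0.4306, 0.6297) → max |·| = 0.6297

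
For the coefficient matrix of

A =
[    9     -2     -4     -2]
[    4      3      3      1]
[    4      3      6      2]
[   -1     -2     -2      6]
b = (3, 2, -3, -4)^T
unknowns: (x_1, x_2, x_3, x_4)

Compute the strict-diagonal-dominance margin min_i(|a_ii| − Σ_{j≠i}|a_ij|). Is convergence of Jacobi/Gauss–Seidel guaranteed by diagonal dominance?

row 1: |9| − (2+4+2) = 1
row 2: |3| − (4+3+1) = -5
row 3: |6| − (4+3+2) = -3
row 4: |6| − (1+2+2) = 1
minimum over rows = -5 → not strictly diagonally dominant

-5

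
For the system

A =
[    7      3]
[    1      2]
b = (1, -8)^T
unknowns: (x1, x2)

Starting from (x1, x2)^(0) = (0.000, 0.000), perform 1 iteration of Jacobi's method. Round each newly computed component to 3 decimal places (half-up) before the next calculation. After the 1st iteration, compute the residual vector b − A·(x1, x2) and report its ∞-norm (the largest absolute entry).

11.999

Iteration 1:
  x1 = (1 - (3)·0.000) / (7) = 0.143
  x2 = (-8 - (1)·0.000) / (2) = -4.000
Residual b − A·x = (11.999, -0.143); ∞-norm = 11.999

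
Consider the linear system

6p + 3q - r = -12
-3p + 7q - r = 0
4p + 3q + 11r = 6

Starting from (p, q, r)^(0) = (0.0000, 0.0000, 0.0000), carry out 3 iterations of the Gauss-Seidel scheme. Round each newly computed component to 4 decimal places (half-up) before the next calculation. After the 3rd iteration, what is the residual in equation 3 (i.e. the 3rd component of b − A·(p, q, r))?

Iteration 1:
  p = (-12 - (3)·0.0000 - (-1)·0.0000) / (6) = -2.0000
  q = (0 - (-3)·-2.0000 - (-1)·0.0000) / (7) = -0.8571
  r = (6 - (4)·-2.0000 - (3)·-0.8571) / (11) = 1.5065
Iteration 2:
  p = (-12 - (3)·-0.8571 - (-1)·1.5065) / (6) = -1.3204
  q = (0 - (-3)·-1.3204 - (-1)·1.5065) / (7) = -0.3507
  r = (6 - (4)·-1.3204 - (3)·-0.3507) / (11) = 1.1212
Iteration 3:
  p = (-12 - (3)·-0.3507 - (-1)·1.1212) / (6) = -1.6378
  q = (0 - (-3)·-1.6378 - (-1)·1.1212) / (7) = -0.5417
  r = (6 - (4)·-1.6378 - (3)·-0.5417) / (11) = 1.2888
Residual b − A·x = (0.7407, 0.1673, -0.0005)

-0.0005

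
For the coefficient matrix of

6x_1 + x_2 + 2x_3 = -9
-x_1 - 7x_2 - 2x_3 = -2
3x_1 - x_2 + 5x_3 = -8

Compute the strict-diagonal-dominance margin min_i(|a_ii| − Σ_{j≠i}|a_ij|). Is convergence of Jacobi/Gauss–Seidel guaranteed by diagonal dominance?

1

row 1: |6| − (1+2) = 3
row 2: |-7| − (1+2) = 4
row 3: |5| − (3+1) = 1
minimum over rows = 1 → strictly diagonally dominant (convergence guaranteed)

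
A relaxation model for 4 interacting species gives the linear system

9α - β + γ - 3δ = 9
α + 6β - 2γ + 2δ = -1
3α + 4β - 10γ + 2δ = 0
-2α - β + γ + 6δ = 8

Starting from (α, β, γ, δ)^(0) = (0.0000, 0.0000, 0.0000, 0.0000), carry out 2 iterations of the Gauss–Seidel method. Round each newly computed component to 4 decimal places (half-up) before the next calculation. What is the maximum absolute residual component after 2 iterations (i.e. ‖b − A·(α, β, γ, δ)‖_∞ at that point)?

0.7107

Iteration 1:
  α = (9 - (-1)·0.0000 - (1)·0.0000 - (-3)·0.0000) / (9) = 1.0000
  β = (-1 - (1)·1.0000 - (-2)·0.0000 - (2)·0.0000) / (6) = -0.3333
  γ = (0 - (3)·1.0000 - (4)·-0.3333 - (2)·0.0000) / (-10) = 0.1667
  δ = (8 - (-2)·1.0000 - (-1)·-0.3333 - (1)·0.1667) / (6) = 1.5833
Iteration 2:
  α = (9 - (-1)·-0.3333 - (1)·0.1667 - (-3)·1.5833) / (9) = 1.4722
  β = (-1 - (1)·1.4722 - (-2)·0.1667 - (2)·1.5833) / (6) = -0.8842
  γ = (0 - (3)·1.4722 - (4)·-0.8842 - (2)·1.5833) / (-10) = 0.4046
  δ = (8 - (-2)·1.4722 - (-1)·-0.8842 - (1)·0.4046) / (6) = 1.6093
Residual b − A·x = (-0.7107, 0.4236, -0.0524, -0.0002); ∞-norm = 0.7107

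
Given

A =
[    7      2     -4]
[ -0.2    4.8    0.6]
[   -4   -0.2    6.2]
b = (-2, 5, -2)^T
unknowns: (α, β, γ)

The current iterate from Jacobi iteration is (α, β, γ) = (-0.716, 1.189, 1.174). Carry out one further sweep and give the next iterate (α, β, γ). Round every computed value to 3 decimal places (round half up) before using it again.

(0.045, 0.865, -0.746)

One sweep:
  α = (-2 - (2)·1.189 - (-4)·1.174) / (7) = 0.045
  β = (5 - (-0.2)·-0.716 - (0.6)·1.174) / (4.8) = 0.865
  γ = (-2 - (-4)·-0.716 - (-0.2)·1.189) / (6.2) = -0.746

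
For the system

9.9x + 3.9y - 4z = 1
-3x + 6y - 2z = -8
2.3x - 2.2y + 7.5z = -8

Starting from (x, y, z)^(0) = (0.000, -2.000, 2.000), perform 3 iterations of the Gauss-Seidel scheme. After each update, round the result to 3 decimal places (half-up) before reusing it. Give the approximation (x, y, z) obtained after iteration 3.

(0.333, -1.671, -1.659)

Iteration 1:
  x = (1 - (3.9)·-2.000 - (-4)·2.000) / (9.9) = 1.697
  y = (-8 - (-3)·1.697 - (-2)·2.000) / (6) = 0.182
  z = (-8 - (2.3)·1.697 - (-2.2)·0.182) / (7.5) = -1.534
Iteration 2:
  x = (1 - (3.9)·0.182 - (-4)·-1.534) / (9.9) = -0.590
  y = (-8 - (-3)·-0.590 - (-2)·-1.534) / (6) = -2.140
  z = (-8 - (2.3)·-0.590 - (-2.2)·-2.140) / (7.5) = -1.513
Iteration 3:
  x = (1 - (3.9)·-2.140 - (-4)·-1.513) / (9.9) = 0.333
  y = (-8 - (-3)·0.333 - (-2)·-1.513) / (6) = -1.671
  z = (-8 - (2.3)·0.333 - (-2.2)·-1.671) / (7.5) = -1.659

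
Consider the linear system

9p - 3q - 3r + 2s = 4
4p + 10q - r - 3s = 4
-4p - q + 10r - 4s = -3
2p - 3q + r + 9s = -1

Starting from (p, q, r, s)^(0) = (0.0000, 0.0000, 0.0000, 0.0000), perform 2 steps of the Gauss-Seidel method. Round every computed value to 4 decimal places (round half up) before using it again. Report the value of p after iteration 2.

Iteration 1:
  p = (4 - (-3)·0.0000 - (-3)·0.0000 - (2)·0.0000) / (9) = 0.4444
  q = (4 - (4)·0.4444 - (-1)·0.0000 - (-3)·0.0000) / (10) = 0.2222
  r = (-3 - (-4)·0.4444 - (-1)·0.2222 - (-4)·0.0000) / (10) = -0.1000
  s = (-1 - (2)·0.4444 - (-3)·0.2222 - (1)·-0.1000) / (9) = -0.1247
Iteration 2:
  p = (4 - (-3)·0.2222 - (-3)·-0.1000 - (2)·-0.1247) / (9) = 0.5129
  q = (4 - (4)·0.5129 - (-1)·-0.1000 - (-3)·-0.1247) / (10) = 0.1474
  r = (-3 - (-4)·0.5129 - (-1)·0.1474 - (-4)·-0.1247) / (10) = -0.1300
  s = (-1 - (2)·0.5129 - (-3)·0.1474 - (1)·-0.1300) / (9) = -0.1615

0.5129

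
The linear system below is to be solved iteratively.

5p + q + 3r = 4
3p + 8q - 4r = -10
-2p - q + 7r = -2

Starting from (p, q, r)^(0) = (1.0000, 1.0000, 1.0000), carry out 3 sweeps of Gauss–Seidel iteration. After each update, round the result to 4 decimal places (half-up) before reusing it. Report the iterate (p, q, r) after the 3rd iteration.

(1.3085, -1.8492, -0.1760)

Iteration 1:
  p = (4 - (1)·1.0000 - (3)·1.0000) / (5) = 0.0000
  q = (-10 - (3)·0.0000 - (-4)·1.0000) / (8) = -0.7500
  r = (-2 - (-2)·0.0000 - (-1)·-0.7500) / (7) = -0.3929
Iteration 2:
  p = (4 - (1)·-0.7500 - (3)·-0.3929) / (5) = 1.1857
  q = (-10 - (3)·1.1857 - (-4)·-0.3929) / (8) = -1.8911
  r = (-2 - (-2)·1.1857 - (-1)·-1.8911) / (7) = -0.2171
Iteration 3:
  p = (4 - (1)·-1.8911 - (3)·-0.2171) / (5) = 1.3085
  q = (-10 - (3)·1.3085 - (-4)·-0.2171) / (8) = -1.8492
  r = (-2 - (-2)·1.3085 - (-1)·-1.8492) / (7) = -0.1760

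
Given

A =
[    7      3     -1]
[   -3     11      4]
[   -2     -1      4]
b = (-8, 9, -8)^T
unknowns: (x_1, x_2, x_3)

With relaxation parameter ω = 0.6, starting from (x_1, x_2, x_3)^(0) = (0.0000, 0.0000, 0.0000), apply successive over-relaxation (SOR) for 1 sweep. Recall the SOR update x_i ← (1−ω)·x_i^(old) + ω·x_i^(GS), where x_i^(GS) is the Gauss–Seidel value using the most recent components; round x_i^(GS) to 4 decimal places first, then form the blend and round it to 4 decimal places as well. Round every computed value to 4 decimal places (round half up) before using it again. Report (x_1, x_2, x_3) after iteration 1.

(-0.6857, 0.3787, -1.3489)

Iteration 1:
  x_1: GS value = (-8 - (3)·0.0000 - (-1)·0.0000) / (7) = -1.1429;  x_1 ← (1−ω)·0.0000 + ω·-1.1429 = -0.6857
  x_2: GS value = (9 - (-3)·-0.6857 - (4)·0.0000) / (11) = 0.6312;  x_2 ← (1−ω)·0.0000 + ω·0.6312 = 0.3787
  x_3: GS value = (-8 - (-2)·-0.6857 - (-1)·0.3787) / (4) = -2.2482;  x_3 ← (1−ω)·0.0000 + ω·-2.2482 = -1.3489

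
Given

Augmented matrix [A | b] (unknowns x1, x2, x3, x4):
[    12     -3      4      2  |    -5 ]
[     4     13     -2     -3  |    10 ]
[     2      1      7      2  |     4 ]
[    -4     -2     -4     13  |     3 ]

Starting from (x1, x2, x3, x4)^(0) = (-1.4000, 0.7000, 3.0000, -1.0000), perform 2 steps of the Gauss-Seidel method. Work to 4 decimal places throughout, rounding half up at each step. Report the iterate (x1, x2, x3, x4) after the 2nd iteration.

(-0.4761, 1.1589, 0.4263, 0.3937)

Iteration 1:
  x1 = (-5 - (-3)·0.7000 - (4)·3.0000 - (2)·-1.0000) / (12) = -1.0750
  x2 = (10 - (4)·-1.0750 - (-2)·3.0000 - (-3)·-1.0000) / (13) = 1.3308
  x3 = (4 - (2)·-1.0750 - (1)·1.3308 - (2)·-1.0000) / (7) = 0.9742
  x4 = (3 - (-4)·-1.0750 - (-2)·1.3308 - (-4)·0.9742) / (13) = 0.4045
Iteration 2:
  x1 = (-5 - (-3)·1.3308 - (4)·0.9742 - (2)·0.4045) / (12) = -0.4761
  x2 = (10 - (4)·-0.4761 - (-2)·0.9742 - (-3)·0.4045) / (13) = 1.1589
  x3 = (4 - (2)·-0.4761 - (1)·1.1589 - (2)·0.4045) / (7) = 0.4263
  x4 = (3 - (-4)·-0.4761 - (-2)·1.1589 - (-4)·0.4263) / (13) = 0.3937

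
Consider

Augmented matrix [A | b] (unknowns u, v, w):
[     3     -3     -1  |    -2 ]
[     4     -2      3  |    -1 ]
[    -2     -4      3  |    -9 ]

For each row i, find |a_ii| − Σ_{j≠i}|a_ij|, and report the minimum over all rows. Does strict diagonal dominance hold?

row 1: |3| − (3+1) = -1
row 2: |-2| − (4+3) = -5
row 3: |3| − (2+4) = -3
minimum over rows = -5 → not strictly diagonally dominant

-5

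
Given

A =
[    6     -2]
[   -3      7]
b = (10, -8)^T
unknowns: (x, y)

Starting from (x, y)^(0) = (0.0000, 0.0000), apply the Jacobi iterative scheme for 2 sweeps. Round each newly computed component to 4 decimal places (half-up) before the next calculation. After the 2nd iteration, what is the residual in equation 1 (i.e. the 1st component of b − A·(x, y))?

1.4286

Iteration 1:
  x = (10 - (-2)·0.0000) / (6) = 1.6667
  y = (-8 - (-3)·0.0000) / (7) = -1.1429
Iteration 2:
  x = (10 - (-2)·-1.1429) / (6) = 1.2857
  y = (-8 - (-3)·1.6667) / (7) = -0.4286
Residual b − A·x = (1.4286, -1.1427)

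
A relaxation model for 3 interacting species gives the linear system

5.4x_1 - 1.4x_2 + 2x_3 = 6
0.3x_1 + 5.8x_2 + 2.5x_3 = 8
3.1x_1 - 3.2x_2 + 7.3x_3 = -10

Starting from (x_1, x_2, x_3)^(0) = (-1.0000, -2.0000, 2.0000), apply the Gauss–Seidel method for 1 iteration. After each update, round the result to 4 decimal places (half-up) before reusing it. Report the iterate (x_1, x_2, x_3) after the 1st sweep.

(-0.1481, 0.5249, -1.0769)

Iteration 1:
  x_1 = (6 - (-1.4)·-2.0000 - (2)·2.0000) / (5.4) = -0.1481
  x_2 = (8 - (0.3)·-0.1481 - (2.5)·2.0000) / (5.8) = 0.5249
  x_3 = (-10 - (3.1)·-0.1481 - (-3.2)·0.5249) / (7.3) = -1.0769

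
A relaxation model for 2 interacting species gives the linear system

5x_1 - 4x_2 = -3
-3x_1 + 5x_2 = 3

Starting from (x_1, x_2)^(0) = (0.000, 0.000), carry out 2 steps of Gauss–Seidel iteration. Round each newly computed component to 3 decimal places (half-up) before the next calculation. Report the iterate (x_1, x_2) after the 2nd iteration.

Iteration 1:
  x_1 = (-3 - (-4)·0.000) / (5) = -0.600
  x_2 = (3 - (-3)·-0.600) / (5) = 0.240
Iteration 2:
  x_1 = (-3 - (-4)·0.240) / (5) = -0.408
  x_2 = (3 - (-3)·-0.408) / (5) = 0.355

(-0.408, 0.355)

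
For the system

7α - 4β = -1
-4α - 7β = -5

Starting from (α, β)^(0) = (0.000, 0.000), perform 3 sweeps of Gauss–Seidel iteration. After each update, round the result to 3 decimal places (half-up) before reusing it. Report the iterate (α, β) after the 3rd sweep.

(0.163, 0.621)

Iteration 1:
  α = (-1 - (-4)·0.000) / (7) = -0.143
  β = (-5 - (-4)·-0.143) / (-7) = 0.796
Iteration 2:
  α = (-1 - (-4)·0.796) / (7) = 0.312
  β = (-5 - (-4)·0.312) / (-7) = 0.536
Iteration 3:
  α = (-1 - (-4)·0.536) / (7) = 0.163
  β = (-5 - (-4)·0.163) / (-7) = 0.621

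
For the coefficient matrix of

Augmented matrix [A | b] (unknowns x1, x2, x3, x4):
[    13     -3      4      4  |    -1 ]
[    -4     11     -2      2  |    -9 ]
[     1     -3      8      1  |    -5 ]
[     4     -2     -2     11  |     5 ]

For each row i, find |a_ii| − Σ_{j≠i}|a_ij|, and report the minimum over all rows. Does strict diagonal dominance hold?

row 1: |13| − (3+4+4) = 2
row 2: |11| − (4+2+2) = 3
row 3: |8| − (1+3+1) = 3
row 4: |11| − (4+2+2) = 3
minimum over rows = 2 → strictly diagonally dominant (convergence guaranteed)

2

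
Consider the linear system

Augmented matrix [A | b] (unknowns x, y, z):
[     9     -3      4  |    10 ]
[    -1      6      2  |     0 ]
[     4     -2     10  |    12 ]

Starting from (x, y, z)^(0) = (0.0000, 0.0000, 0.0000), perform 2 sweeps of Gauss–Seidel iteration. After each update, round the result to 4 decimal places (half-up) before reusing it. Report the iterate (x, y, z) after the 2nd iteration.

(0.8206, -0.1274, 0.8463)

Iteration 1:
  x = (10 - (-3)·0.0000 - (4)·0.0000) / (9) = 1.1111
  y = (0 - (-1)·1.1111 - (2)·0.0000) / (6) = 0.1852
  z = (12 - (4)·1.1111 - (-2)·0.1852) / (10) = 0.7926
Iteration 2:
  x = (10 - (-3)·0.1852 - (4)·0.7926) / (9) = 0.8206
  y = (0 - (-1)·0.8206 - (2)·0.7926) / (6) = -0.1274
  z = (12 - (4)·0.8206 - (-2)·-0.1274) / (10) = 0.8463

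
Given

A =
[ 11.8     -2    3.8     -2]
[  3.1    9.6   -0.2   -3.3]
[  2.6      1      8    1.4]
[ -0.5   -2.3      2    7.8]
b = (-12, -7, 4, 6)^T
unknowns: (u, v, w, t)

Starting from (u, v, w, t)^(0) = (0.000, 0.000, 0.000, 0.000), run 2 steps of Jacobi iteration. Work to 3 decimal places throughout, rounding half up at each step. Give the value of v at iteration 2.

Iteration 1:
  u = (-12 - (-2)·0.000 - (3.8)·0.000 - (-2)·0.000) / (11.8) = -1.017
  v = (-7 - (3.1)·0.000 - (-0.2)·0.000 - (-3.3)·0.000) / (9.6) = -0.729
  w = (4 - (2.6)·0.000 - (1)·0.000 - (1.4)·0.000) / (8) = 0.500
  t = (6 - (-0.5)·0.000 - (-2.3)·0.000 - (2)·0.000) / (7.8) = 0.769
Iteration 2:
  u = (-12 - (-2)·-0.729 - (3.8)·0.500 - (-2)·0.769) / (11.8) = -1.171
  v = (-7 - (3.1)·-1.017 - (-0.2)·0.500 - (-3.3)·0.769) / (9.6) = -0.126
  w = (4 - (2.6)·-1.017 - (1)·-0.729 - (1.4)·0.769) / (8) = 0.787
  t = (6 - (-0.5)·-1.017 - (-2.3)·-0.729 - (2)·0.500) / (7.8) = 0.361

-0.126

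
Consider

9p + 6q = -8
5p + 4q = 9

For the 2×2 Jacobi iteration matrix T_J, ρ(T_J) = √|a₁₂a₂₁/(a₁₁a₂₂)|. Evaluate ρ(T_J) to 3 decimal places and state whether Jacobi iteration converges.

a₁₂a₂₁/(a₁₁a₂₂) = (6)·(5) / ((9)·(4)) = 0.833333
ρ = √|0.833333| = √0.833333 = 0.913
ρ < 1, so Jacobi converges

0.913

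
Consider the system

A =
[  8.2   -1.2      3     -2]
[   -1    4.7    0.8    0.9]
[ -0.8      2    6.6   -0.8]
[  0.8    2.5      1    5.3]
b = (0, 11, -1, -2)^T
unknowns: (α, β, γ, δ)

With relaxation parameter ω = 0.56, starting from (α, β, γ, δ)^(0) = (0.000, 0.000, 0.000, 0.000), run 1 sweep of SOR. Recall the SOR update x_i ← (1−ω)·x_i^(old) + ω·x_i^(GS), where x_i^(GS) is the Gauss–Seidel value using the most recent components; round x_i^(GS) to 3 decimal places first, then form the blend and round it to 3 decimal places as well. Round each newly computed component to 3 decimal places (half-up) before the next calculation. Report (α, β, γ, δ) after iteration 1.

Iteration 1:
  α: GS value = (0 - (-1.2)·0.000 - (3)·0.000 - (-2)·0.000) / (8.2) = 0.000;  α ← (1−ω)·0.000 + ω·0.000 = 0.000
  β: GS value = (11 - (-1)·0.000 - (0.8)·0.000 - (0.9)·0.000) / (4.7) = 2.340;  β ← (1−ω)·0.000 + ω·2.340 = 1.310
  γ: GS value = (-1 - (-0.8)·0.000 - (2)·1.310 - (-0.8)·0.000) / (6.6) = -0.548;  γ ← (1−ω)·0.000 + ω·-0.548 = -0.307
  δ: GS value = (-2 - (0.8)·0.000 - (2.5)·1.310 - (1)·-0.307) / (5.3) = -0.937;  δ ← (1−ω)·0.000 + ω·-0.937 = -0.525

(0.000, 1.310, -0.307, -0.525)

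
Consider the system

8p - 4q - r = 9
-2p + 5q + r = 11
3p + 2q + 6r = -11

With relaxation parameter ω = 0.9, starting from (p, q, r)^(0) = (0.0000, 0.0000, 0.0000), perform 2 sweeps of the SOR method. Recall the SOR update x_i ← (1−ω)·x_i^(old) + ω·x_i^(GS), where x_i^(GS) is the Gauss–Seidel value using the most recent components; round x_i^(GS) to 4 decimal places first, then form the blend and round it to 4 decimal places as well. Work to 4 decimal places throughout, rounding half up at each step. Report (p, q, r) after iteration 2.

(1.8527, 3.3871, -3.7807)

Iteration 1:
  p: GS value = (9 - (-4)·0.0000 - (-1)·0.0000) / (8) = 1.1250;  p ← (1−ω)·0.0000 + ω·1.1250 = 1.0125
  q: GS value = (11 - (-2)·1.0125 - (1)·0.0000) / (5) = 2.6050;  q ← (1−ω)·0.0000 + ω·2.6050 = 2.3445
  r: GS value = (-11 - (3)·1.0125 - (2)·2.3445) / (6) = -3.1211;  r ← (1−ω)·0.0000 + ω·-3.1211 = -2.8090
Iteration 2:
  p: GS value = (9 - (-4)·2.3445 - (-1)·-2.8090) / (8) = 1.9461;  p ← (1−ω)·1.0125 + ω·1.9461 = 1.8527
  q: GS value = (11 - (-2)·1.8527 - (1)·-2.8090) / (5) = 3.5029;  q ← (1−ω)·2.3445 + ω·3.5029 = 3.3871
  r: GS value = (-11 - (3)·1.8527 - (2)·3.3871) / (6) = -3.8887;  r ← (1−ω)·-2.8090 + ω·-3.8887 = -3.7807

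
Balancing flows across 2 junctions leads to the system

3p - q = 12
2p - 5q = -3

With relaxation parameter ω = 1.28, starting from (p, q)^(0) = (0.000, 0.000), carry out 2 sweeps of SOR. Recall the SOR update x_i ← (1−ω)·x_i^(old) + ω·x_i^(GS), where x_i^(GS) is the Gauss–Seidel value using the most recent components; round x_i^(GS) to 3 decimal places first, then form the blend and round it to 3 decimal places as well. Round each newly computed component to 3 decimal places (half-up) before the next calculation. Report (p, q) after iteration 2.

Iteration 1:
  p: GS value = (12 - (-1)·0.000) / (3) = 4.000;  p ← (1−ω)·0.000 + ω·4.000 = 5.120
  q: GS value = (-3 - (2)·5.120) / (-5) = 2.648;  q ← (1−ω)·0.000 + ω·2.648 = 3.389
Iteration 2:
  p: GS value = (12 - (-1)·3.389) / (3) = 5.130;  p ← (1−ω)·5.120 + ω·5.130 = 5.133
  q: GS value = (-3 - (2)·5.133) / (-5) = 2.653;  q ← (1−ω)·3.389 + ω·2.653 = 2.447

(5.133, 2.447)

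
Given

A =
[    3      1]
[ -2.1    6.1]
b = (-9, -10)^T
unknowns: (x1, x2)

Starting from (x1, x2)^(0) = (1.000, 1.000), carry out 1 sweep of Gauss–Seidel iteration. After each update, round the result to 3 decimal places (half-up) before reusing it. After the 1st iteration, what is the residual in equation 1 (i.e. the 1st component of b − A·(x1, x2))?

Iteration 1:
  x1 = (-9 - (1)·1.000) / (3) = -3.333
  x2 = (-10 - (-2.1)·-3.333) / (6.1) = -2.787
Residual b − A·x = (3.786, 0.001)

3.786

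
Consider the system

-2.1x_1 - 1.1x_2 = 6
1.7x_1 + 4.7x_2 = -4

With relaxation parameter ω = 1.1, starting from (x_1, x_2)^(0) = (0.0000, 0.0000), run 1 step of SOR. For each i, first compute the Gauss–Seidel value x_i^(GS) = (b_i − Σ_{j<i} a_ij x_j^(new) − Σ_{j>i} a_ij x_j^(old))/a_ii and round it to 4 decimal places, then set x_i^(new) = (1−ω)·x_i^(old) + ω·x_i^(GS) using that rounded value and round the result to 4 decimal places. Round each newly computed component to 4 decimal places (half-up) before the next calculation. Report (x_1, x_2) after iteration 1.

Iteration 1:
  x_1: GS value = (6 - (-1.1)·0.0000) / (-2.1) = -2.8571;  x_1 ← (1−ω)·0.0000 + ω·-2.8571 = -3.1428
  x_2: GS value = (-4 - (1.7)·-3.1428) / (4.7) = 0.2857;  x_2 ← (1−ω)·0.0000 + ω·0.2857 = 0.3143

(-3.1428, 0.3143)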